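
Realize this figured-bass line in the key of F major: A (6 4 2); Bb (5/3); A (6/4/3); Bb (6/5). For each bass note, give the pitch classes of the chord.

A (6/4/2): A, Bb, D, F.
Bb (5/3): Bb, D, F.
A (6/4/3): A, C, D, F.
Bb (6/5/3): Bb, D, F, G.

A, Bb, D, F | Bb, D, F | A, C, D, F | Bb, D, F, G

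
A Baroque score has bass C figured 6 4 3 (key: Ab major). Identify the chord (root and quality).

The figures 6 4 3 indicate a seventh chord in second inversion.
In second inversion the root lies a fourth above the bass: a fourth above C in Ab major is F.
The chord tones are C, Eb, F, Ab, giving F minor seventh.

F minor seventh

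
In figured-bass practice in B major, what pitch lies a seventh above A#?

Counting 6 letter steps above A# lands on G; in B major, that letter is G#.

G#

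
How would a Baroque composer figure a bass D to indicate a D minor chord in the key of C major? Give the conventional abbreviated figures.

no figures

D is the root of D minor, so the chord is in root position.
A triad in root position is figured 5/3, conventionally abbreviated (no figures — root-position triad).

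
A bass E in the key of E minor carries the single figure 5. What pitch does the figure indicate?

B

Counting 4 letter steps above E lands on B; in E minor, that letter is B.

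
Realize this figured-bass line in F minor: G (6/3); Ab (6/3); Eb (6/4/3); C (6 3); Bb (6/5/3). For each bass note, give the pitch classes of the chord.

G (6/3): G, Bb, Eb.
Ab (6/3): Ab, C, F.
Eb (6/4/3): Eb, G, Ab, C.
C (6/3): C, Eb, Ab.
Bb (6/5/3): Bb, Db, F, G.

G, Bb, Eb | Ab, C, F | Eb, G, Ab, C | C, Eb, Ab | Bb, Db, F, G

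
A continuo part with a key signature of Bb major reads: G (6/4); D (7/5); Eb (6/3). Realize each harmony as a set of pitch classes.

G, C, Eb | D, F, A, C | Eb, G, C

G (6/4): G, C, Eb.
D (7/5/3): D, F, A, C.
Eb (6/3): Eb, G, C.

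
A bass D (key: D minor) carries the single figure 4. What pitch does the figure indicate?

Counting 3 letter steps above D lands on G; in D minor, that letter is G.

G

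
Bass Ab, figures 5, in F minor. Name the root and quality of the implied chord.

The figures 5 indicate a triad in root position.
In root position the bass is the root, so the root is Ab.
The chord tones are Ab, C, Eb, giving Ab major.

Ab major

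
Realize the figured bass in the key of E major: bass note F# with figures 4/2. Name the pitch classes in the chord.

F#, G#, B, D#

The written figures 4/2 are shorthand for 6/4/2: the 6 is implied.
A second above F# in this key is G#.
A fourth above F# in this key is B.
A sixth above F# in this key is D#.
Together with the bass F#, this spells G# minor seventh in third inversion.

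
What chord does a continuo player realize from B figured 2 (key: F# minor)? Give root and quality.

C# minor seventh

The figures 2 indicate a seventh chord in third inversion.
In third inversion the root lies a second above the bass: a second above B in F# minor is C#.
The chord tones are B, C#, E, G#, giving C# minor seventh.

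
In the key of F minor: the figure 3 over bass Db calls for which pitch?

Counting 2 letter steps above Db lands on F; in F minor, that letter is F.

F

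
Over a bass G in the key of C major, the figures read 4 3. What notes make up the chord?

The written figures 4 3 are shorthand for 6/4/3: the 6 is implied.
A third above G in this key is B.
A fourth above G in this key is C.
A sixth above G in this key is E.
Together with the bass G, this spells C major seventh in second inversion.

G, B, C, E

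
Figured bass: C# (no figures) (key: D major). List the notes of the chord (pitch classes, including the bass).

C#, E, G

An unfigured bass implies 5/3.
A third above C# in this key is E.
A fifth above C# in this key is G.
Together with the bass C#, this spells C# diminished in root position.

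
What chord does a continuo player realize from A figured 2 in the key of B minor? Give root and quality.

B minor seventh

The figures 2 indicate a seventh chord in third inversion.
In third inversion the root lies a second above the bass: a second above A in B minor is B.
The chord tones are A, B, D, F#, giving B minor seventh.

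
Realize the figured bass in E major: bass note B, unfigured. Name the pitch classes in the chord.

B, D#, F#

An unfigured bass implies 5/3.
A third above B in this key is D#.
A fifth above B in this key is F#.
Together with the bass B, this spells B major in root position.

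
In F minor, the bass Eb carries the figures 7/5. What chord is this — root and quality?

Eb dominant seventh

The figures 7/5 indicate a seventh chord in root position.
In root position the bass is the root, so the root is Eb.
The chord tones are Eb, G, Bb, Db, giving Eb dominant seventh.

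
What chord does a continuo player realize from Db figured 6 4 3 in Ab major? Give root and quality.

G half-diminished seventh

The figures 6 4 3 indicate a seventh chord in second inversion.
In second inversion the root lies a fourth above the bass: a fourth above Db in Ab major is G.
The chord tones are Db, F, G, Bb, giving G half-diminished seventh.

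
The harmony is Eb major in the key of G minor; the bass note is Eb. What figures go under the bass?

Eb is the root of Eb major, so the chord is in root position.
A triad in root position is figured 5/3, conventionally abbreviated (no figures — root-position triad).

no figures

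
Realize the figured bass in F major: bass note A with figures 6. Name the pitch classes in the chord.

A, C, F

The written figures 6 are shorthand for 6/3: the 3 is implied.
A third above A in this key is C.
A sixth above A in this key is F.
Together with the bass A, this spells F major in first inversion.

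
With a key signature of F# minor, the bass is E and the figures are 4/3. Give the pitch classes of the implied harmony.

E, G#, A, C#

The written figures 4/3 are shorthand for 6/4/3: the 6 is implied.
A third above E in this key is G#.
A fourth above E in this key is A.
A sixth above E in this key is C#.
Together with the bass E, this spells A major seventh in second inversion.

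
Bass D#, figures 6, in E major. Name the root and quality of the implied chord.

B major

The figures 6 indicate a triad in first inversion.
In first inversion the root lies a sixth above the bass: a sixth above D# in E major is B.
The chord tones are D#, F#, B, giving B major.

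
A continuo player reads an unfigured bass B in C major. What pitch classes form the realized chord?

An unfigured bass implies 5/3.
A third above B in this key is D.
A fifth above B in this key is F.
Together with the bass B, this spells B diminished in root position.

B, D, F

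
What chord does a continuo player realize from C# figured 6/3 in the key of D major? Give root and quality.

A major

The figures 6/3 indicate a triad in first inversion.
In first inversion the root lies a sixth above the bass: a sixth above C# in D major is A.
The chord tones are C#, E, A, giving A major.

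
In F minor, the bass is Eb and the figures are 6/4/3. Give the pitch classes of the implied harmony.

Eb, G, Ab, C

A third above Eb in this key is G.
A fourth above Eb in this key is Ab.
A sixth above Eb in this key is C.
Together with the bass Eb, this spells Ab major seventh in second inversion.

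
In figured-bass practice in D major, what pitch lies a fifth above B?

F#

Counting 4 letter steps above B lands on F; in D major, that letter is F#.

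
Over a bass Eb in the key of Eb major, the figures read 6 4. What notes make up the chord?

A fourth above Eb in this key is Ab.
A sixth above Eb in this key is C.
Together with the bass Eb, this spells Ab major in second inversion.

Eb, Ab, C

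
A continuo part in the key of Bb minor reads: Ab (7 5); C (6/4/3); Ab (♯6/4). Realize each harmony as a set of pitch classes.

Ab (7/5/3): Ab, C, Eb, Gb.
C (6/4/3): C, Eb, F, Ab.
Ab (#6/4): Ab, Db, F#.

Ab, C, Eb, Gb | C, Eb, F, Ab | Ab, Db, F#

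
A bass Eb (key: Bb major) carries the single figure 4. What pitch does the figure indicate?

A

Counting 3 letter steps above Eb lands on A; in Bb major, that letter is A.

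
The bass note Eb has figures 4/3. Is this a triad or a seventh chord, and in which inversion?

seventh chord, second inversion

4/3 is shorthand for 6/4/3.
Intervals of 6/4/3 above the bass form a seventh chord; the bass is the fifth, so this is second inversion.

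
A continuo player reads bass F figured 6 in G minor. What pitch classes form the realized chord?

F, A, D

The written figures 6 are shorthand for 6/3: the 3 is implied.
A third above F in this key is A.
A sixth above F in this key is D.
Together with the bass F, this spells D minor in first inversion.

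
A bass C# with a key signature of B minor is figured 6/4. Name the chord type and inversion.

Intervals of 6/4 above the bass form a triad; the bass is the fifth, so this is second inversion.

triad, second inversion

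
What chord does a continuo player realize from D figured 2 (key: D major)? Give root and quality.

The figures 2 indicate a seventh chord in third inversion.
In third inversion the root lies a second above the bass: a second above D in D major is E.
The chord tones are D, E, G, B, giving E minor seventh.

E minor seventh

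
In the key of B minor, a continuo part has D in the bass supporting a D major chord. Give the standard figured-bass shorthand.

no figures

D is the root of D major, so the chord is in root position.
A triad in root position is figured 5/3, conventionally abbreviated (no figures — root-position triad).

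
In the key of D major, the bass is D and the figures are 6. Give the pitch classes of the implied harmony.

D, F#, B

The written figures 6 are shorthand for 6/3: the 3 is implied.
A third above D in this key is F#.
A sixth above D in this key is B.
Together with the bass D, this spells B minor in first inversion.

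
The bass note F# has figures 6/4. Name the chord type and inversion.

triad, second inversion

Intervals of 6/4 above the bass form a triad; the bass is the fifth, so this is second inversion.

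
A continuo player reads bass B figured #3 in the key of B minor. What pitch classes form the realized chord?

B, D#, F#

The written figures #3 are shorthand for 5/3: the 5 is implied.
A third above B in this key is D, raised to D# by the sharp.
A fifth above B in this key is F#.
Together with the bass B, this spells B major in root position.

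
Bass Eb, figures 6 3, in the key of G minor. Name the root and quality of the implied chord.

C minor

The figures 6 3 indicate a triad in first inversion.
In first inversion the root lies a sixth above the bass: a sixth above Eb in G minor is C.
The chord tones are Eb, G, C, giving C minor.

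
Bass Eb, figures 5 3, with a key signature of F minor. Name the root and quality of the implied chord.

Eb major

The figures 5 3 indicate a triad in root position.
In root position the bass is the root, so the root is Eb.
The chord tones are Eb, G, Bb, giving Eb major.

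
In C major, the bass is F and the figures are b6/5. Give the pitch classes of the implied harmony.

The written figures b6/5 are shorthand for 6/5/3: the 3 is implied.
A third above F in this key is A.
A fifth above F in this key is C.
A sixth above F in this key is D, lowered to Db by the flat.
Together with the bass F, this spells Db augmented major seventh in first inversion.

F, A, C, Db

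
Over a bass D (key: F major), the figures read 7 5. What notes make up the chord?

D, F, A, C

The written figures 7 5 are shorthand for 7/5/3: the 3 is implied.
A third above D in this key is F.
A fifth above D in this key is A.
A seventh above D in this key is C.
Together with the bass D, this spells D minor seventh in root position.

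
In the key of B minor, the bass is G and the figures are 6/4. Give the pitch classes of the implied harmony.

G, C#, E

A fourth above G in this key is C#.
A sixth above G in this key is E.
Together with the bass G, this spells C# diminished in second inversion.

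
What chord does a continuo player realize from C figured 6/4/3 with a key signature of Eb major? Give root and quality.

F minor seventh

The figures 6/4/3 indicate a seventh chord in second inversion.
In second inversion the root lies a fourth above the bass: a fourth above C in Eb major is F.
The chord tones are C, Eb, F, Ab, giving F minor seventh.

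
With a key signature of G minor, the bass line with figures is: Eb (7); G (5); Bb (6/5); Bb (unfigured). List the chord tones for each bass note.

Eb (7/5/3): Eb, G, Bb, D.
G (5/3): G, Bb, D.
Bb (6/5/3): Bb, D, F, G.
Bb (5/3): Bb, D, F.

Eb, G, Bb, D | G, Bb, D | Bb, D, F, G | Bb, D, F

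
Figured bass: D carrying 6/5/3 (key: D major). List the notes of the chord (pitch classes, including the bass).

A third above D in this key is F#.
A fifth above D in this key is A.
A sixth above D in this key is B.
Together with the bass D, this spells B minor seventh in first inversion.

D, F#, A, B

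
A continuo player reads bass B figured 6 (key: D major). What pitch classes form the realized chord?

The written figures 6 are shorthand for 6/3: the 3 is implied.
A third above B in this key is D.
A sixth above B in this key is G.
Together with the bass B, this spells G major in first inversion.

B, D, G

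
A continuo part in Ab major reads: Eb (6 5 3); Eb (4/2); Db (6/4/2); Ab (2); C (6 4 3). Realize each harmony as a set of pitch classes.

Eb (6/5/3): Eb, G, Bb, C.
Eb (6/4/2): Eb, F, Ab, C.
Db (6/4/2): Db, Eb, G, Bb.
Ab (6/4/2): Ab, Bb, Db, F.
C (6/4/3): C, Eb, F, Ab.

Eb, G, Bb, C | Eb, F, Ab, C | Db, Eb, G, Bb | Ab, Bb, Db, F | C, Eb, F, Ab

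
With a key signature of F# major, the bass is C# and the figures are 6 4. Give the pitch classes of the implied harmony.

C#, F#, A#

A fourth above C# in this key is F#.
A sixth above C# in this key is A#.
Together with the bass C#, this spells F# major in second inversion.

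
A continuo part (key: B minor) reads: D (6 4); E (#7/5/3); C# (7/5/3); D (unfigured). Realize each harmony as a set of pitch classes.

D (6/4): D, G, B.
E (#7/5/3): E, G, B, D#.
C# (7/5/3): C#, E, G, B.
D (5/3): D, F#, A.

D, G, B | E, G, B, D# | C#, E, G, B | D, F#, A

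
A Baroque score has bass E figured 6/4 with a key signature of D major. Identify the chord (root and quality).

The figures 6/4 indicate a triad in second inversion.
In second inversion the root lies a fourth above the bass: a fourth above E in D major is A.
The chord tones are E, A, C#, giving A major.

A major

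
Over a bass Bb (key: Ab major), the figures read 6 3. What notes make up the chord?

A third above Bb in this key is Db.
A sixth above Bb in this key is G.
Together with the bass Bb, this spells G diminished in first inversion.

Bb, Db, G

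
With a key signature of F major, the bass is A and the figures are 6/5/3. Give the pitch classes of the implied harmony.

A, C, E, F

A third above A in this key is C.
A fifth above A in this key is E.
A sixth above A in this key is F.
Together with the bass A, this spells F major seventh in first inversion.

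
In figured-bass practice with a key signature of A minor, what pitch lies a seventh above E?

D

Counting 6 letter steps above E lands on D; in A minor, that letter is D.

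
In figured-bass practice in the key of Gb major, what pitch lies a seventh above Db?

Cb

Counting 6 letter steps above Db lands on C; in Gb major, that letter is Cb.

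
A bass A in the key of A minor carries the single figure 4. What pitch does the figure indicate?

Counting 3 letter steps above A lands on D; in A minor, that letter is D.

D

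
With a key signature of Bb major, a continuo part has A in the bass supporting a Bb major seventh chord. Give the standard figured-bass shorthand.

4/2

A is the seventh of Bb major seventh, so the chord is in third inversion.
A seventh chord in third inversion is figured 6/4/2, conventionally abbreviated 4/2.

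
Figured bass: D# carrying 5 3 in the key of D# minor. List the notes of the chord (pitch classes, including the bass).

D#, F#, A#

A third above D# in this key is F#.
A fifth above D# in this key is A#.
Together with the bass D#, this spells D# minor in root position.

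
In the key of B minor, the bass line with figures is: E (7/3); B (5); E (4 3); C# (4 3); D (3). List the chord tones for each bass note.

E, G, B, D | B, D, F# | E, G, A, C# | C#, E, F#, A | D, F#, A

E (7/5/3): E, G, B, D.
B (5/3): B, D, F#.
E (6/4/3): E, G, A, C#.
C# (6/4/3): C#, E, F#, A.
D (5/3): D, F#, A.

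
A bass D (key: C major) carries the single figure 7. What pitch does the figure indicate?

C

Counting 6 letter steps above D lands on C; in C major, that letter is C.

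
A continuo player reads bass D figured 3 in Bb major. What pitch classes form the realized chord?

D, F, A

The written figures 3 are shorthand for 5/3: the 5 is implied.
A third above D in this key is F.
A fifth above D in this key is A.
Together with the bass D, this spells D minor in root position.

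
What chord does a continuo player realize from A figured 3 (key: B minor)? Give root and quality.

A major

The figures 3 indicate a triad in root position.
In root position the bass is the root, so the root is A.
The chord tones are A, C#, E, giving A major.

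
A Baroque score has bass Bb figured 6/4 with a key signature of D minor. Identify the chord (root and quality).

The figures 6/4 indicate a triad in second inversion.
In second inversion the root lies a fourth above the bass: a fourth above Bb in D minor is E.
The chord tones are Bb, E, G, giving E diminished.

E diminished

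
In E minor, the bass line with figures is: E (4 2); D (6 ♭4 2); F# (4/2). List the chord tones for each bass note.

E, F#, A, C | D, E, Gb, B | F#, G, B, D

E (6/4/2): E, F#, A, C.
D (6/b4/2): D, E, Gb, B.
F# (6/4/2): F#, G, B, D.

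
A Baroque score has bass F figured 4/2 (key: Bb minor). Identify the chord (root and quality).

The figures 4/2 indicate a seventh chord in third inversion.
In third inversion the root lies a second above the bass: a second above F in Bb minor is Gb.
The chord tones are F, Gb, Bb, Db, giving Gb major seventh.

Gb major seventh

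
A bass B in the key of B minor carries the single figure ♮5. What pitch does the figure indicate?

F

Counting 4 letter steps above B lands on F; in B minor, that letter is F#.
The ♮5 figure makes it natural, giving F.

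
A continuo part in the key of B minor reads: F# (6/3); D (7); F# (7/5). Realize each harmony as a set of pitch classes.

F# (6/3): F#, A, D.
D (7/5/3): D, F#, A, C#.
F# (7/5/3): F#, A, C#, E.

F#, A, D | D, F#, A, C# | F#, A, C#, E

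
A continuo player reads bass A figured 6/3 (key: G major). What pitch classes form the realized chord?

A, C, F#

A third above A in this key is C.
A sixth above A in this key is F#.
Together with the bass A, this spells F# diminished in first inversion.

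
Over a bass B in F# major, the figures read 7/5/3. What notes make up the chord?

A third above B in this key is D#.
A fifth above B in this key is F#.
A seventh above B in this key is A#.
Together with the bass B, this spells B major seventh in root position.

B, D#, F#, A#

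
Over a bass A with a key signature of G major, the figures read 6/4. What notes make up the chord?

A fourth above A in this key is D.
A sixth above A in this key is F#.
Together with the bass A, this spells D major in second inversion.

A, D, F#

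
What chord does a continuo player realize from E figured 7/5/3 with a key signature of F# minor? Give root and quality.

The figures 7/5/3 indicate a seventh chord in root position.
In root position the bass is the root, so the root is E.
The chord tones are E, G#, B, D, giving E dominant seventh.

E dominant seventh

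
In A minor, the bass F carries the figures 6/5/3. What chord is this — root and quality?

The figures 6/5/3 indicate a seventh chord in first inversion.
In first inversion the root lies a sixth above the bass: a sixth above F in A minor is D.
The chord tones are F, A, C, D, giving D minor seventh.

D minor seventh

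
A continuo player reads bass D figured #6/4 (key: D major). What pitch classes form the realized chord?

D, G, B#

A fourth above D in this key is G.
A sixth above D in this key is B, raised to B# by the sharp.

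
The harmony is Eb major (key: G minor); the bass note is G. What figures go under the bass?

G is the third of Eb major, so the chord is in first inversion.
A triad in first inversion is figured 6/3, conventionally abbreviated 6.

6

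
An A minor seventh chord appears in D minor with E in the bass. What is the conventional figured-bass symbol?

4/3

E is the fifth of A minor seventh, so the chord is in second inversion.
A seventh chord in second inversion is figured 6/4/3, conventionally abbreviated 4/3.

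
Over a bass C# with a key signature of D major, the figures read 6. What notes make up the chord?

C#, E, A

The written figures 6 are shorthand for 6/3: the 3 is implied.
A third above C# in this key is E.
A sixth above C# in this key is A.
Together with the bass C#, this spells A major in first inversion.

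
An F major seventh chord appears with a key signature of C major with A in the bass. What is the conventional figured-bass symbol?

A is the third of F major seventh, so the chord is in first inversion.
A seventh chord in first inversion is figured 6/5/3, conventionally abbreviated 6/5.

6/5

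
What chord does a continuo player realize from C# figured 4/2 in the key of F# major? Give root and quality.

The figures 4/2 indicate a seventh chord in third inversion.
In third inversion the root lies a second above the bass: a second above C# in F# major is D#.
The chord tones are C#, D#, F#, A#, giving D# minor seventh.

D# minor seventh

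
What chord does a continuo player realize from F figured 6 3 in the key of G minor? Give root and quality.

The figures 6 3 indicate a triad in first inversion.
In first inversion the root lies a sixth above the bass: a sixth above F in G minor is D.
The chord tones are F, A, D, giving D minor.

D minor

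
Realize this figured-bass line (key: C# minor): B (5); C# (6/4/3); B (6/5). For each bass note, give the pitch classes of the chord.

B, D#, F# | C#, E, F#, A | B, D#, F#, G#

B (5/3): B, D#, F#.
C# (6/4/3): C#, E, F#, A.
B (6/5/3): B, D#, F#, G#.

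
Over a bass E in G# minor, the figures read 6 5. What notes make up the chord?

The written figures 6 5 are shorthand for 6/5/3: the 3 is implied.
A third above E in this key is G#.
A fifth above E in this key is B.
A sixth above E in this key is C#.
Together with the bass E, this spells C# minor seventh in first inversion.

E, G#, B, C#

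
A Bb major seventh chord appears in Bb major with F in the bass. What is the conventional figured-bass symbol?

4/3

F is the fifth of Bb major seventh, so the chord is in second inversion.
A seventh chord in second inversion is figured 6/4/3, conventionally abbreviated 4/3.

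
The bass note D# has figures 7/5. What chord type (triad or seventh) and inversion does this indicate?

seventh chord, root position

7/5 is shorthand for 7/5/3.
Intervals of 7/5/3 above the bass form a seventh chord; the bass is the root, so this is root position.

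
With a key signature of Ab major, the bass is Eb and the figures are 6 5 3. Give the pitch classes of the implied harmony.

A third above Eb in this key is G.
A fifth above Eb in this key is Bb.
A sixth above Eb in this key is C.
Together with the bass Eb, this spells C minor seventh in first inversion.

Eb, G, Bb, C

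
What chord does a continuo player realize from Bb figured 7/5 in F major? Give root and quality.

Bb major seventh

The figures 7/5 indicate a seventh chord in root position.
In root position the bass is the root, so the root is Bb.
The chord tones are Bb, D, F, A, giving Bb major seventh.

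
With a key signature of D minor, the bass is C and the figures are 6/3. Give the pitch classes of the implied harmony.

C, E, A

A third above C in this key is E.
A sixth above C in this key is A.
Together with the bass C, this spells A minor in first inversion.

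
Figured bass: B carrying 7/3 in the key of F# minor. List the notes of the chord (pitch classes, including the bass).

The written figures 7/3 are shorthand for 7/5/3: the 5 is implied.
A third above B in this key is D.
A fifth above B in this key is F#.
A seventh above B in this key is A.
Together with the bass B, this spells B minor seventh in root position.

B, D, F#, A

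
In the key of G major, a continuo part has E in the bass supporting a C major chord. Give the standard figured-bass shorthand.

6

E is the third of C major, so the chord is in first inversion.
A triad in first inversion is figured 6/3, conventionally abbreviated 6.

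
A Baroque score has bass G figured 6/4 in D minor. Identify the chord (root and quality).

C major

The figures 6/4 indicate a triad in second inversion.
In second inversion the root lies a fourth above the bass: a fourth above G in D minor is C.
The chord tones are G, C, E, giving C major.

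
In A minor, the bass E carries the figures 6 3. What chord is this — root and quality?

C major

The figures 6 3 indicate a triad in first inversion.
In first inversion the root lies a sixth above the bass: a sixth above E in A minor is C.
The chord tones are E, G, C, giving C major.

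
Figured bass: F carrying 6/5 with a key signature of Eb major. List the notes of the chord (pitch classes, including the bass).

The written figures 6/5 are shorthand for 6/5/3: the 3 is implied.
A third above F in this key is Ab.
A fifth above F in this key is C.
A sixth above F in this key is D.
Together with the bass F, this spells D half-diminished seventh in first inversion.

F, Ab, C, D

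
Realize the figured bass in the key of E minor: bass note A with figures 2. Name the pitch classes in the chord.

A, B, D, F#

The written figures 2 are shorthand for 6/4/2: the 6/4 are implied.
A second above A in this key is B.
A fourth above A in this key is D.
A sixth above A in this key is F#.
Together with the bass A, this spells B minor seventh in third inversion.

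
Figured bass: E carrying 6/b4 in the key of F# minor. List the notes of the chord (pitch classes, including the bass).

A fourth above E in this key is A, lowered to Ab by the flat.
A sixth above E in this key is C#.

E, Ab, C#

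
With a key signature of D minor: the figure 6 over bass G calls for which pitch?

E

Counting 5 letter steps above G lands on E; in D minor, that letter is E.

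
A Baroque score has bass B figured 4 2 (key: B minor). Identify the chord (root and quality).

C# half-diminished seventh

The figures 4 2 indicate a seventh chord in third inversion.
In third inversion the root lies a second above the bass: a second above B in B minor is C#.
The chord tones are B, C#, E, G, giving C# half-diminished seventh.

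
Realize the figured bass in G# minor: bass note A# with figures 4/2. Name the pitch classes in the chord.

The written figures 4/2 are shorthand for 6/4/2: the 6 is implied.
A second above A# in this key is B.
A fourth above A# in this key is D#.
A sixth above A# in this key is F#.
Together with the bass A#, this spells B major seventh in third inversion.

A#, B, D#, F#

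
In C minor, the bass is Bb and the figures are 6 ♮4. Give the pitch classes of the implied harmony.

Bb, E, G

A fourth above Bb in this key is Eb, made natural (E) by the ♮ figure.
A sixth above Bb in this key is G.
Together with the bass Bb, this spells E diminished in second inversion.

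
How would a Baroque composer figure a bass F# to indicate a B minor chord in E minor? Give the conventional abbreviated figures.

F# is the fifth of B minor, so the chord is in second inversion.
A triad in second inversion is figured 6/4, conventionally abbreviated 6/4.

6/4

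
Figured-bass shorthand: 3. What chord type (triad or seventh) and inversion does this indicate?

3 is shorthand for 5/3.
Intervals of 5/3 above the bass form a triad; the bass is the root, so this is root position.

triad, root position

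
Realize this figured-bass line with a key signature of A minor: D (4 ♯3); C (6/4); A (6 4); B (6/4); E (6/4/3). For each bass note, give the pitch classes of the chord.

D (6/4/#3): D, F#, G, B.
C (6/4): C, F, A.
A (6/4): A, D, F.
B (6/4): B, E, G.
E (6/4/3): E, G, A, C.

D, F#, G, B | C, F, A | A, D, F | B, E, G | E, G, A, C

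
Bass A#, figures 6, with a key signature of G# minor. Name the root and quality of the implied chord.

F# major

The figures 6 indicate a triad in first inversion.
In first inversion the root lies a sixth above the bass: a sixth above A# in G# minor is F#.
The chord tones are A#, C#, F#, giving F# major.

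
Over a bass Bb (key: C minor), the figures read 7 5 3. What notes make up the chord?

A third above Bb in this key is D.
A fifth above Bb in this key is F.
A seventh above Bb in this key is Ab.
Together with the bass Bb, this spells Bb dominant seventh in root position.

Bb, D, F, Ab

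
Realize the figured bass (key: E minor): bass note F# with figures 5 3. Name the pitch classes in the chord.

A third above F# in this key is A.
A fifth above F# in this key is C.
Together with the bass F#, this spells F# diminished in root position.

F#, A, C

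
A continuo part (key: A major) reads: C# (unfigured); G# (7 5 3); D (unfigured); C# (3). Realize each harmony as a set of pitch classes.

C# (5/3): C#, E, G#.
G# (7/5/3): G#, B, D, F#.
D (5/3): D, F#, A.
C# (5/3): C#, E, G#.

C#, E, G# | G#, B, D, F# | D, F#, A | C#, E, G#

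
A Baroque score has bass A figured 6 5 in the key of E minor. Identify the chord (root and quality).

The figures 6 5 indicate a seventh chord in first inversion.
In first inversion the root lies a sixth above the bass: a sixth above A in E minor is F#.
The chord tones are A, C, E, F#, giving F# half-diminished seventh.

F# half-diminished seventh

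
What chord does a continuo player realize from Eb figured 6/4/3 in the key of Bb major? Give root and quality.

The figures 6/4/3 indicate a seventh chord in second inversion.
In second inversion the root lies a fourth above the bass: a fourth above Eb in Bb major is A.
The chord tones are Eb, G, A, C, giving A half-diminished seventh.

A half-diminished seventh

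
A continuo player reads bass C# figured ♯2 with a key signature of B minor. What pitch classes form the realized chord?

C#, D#, F#, A

The written figures ♯2 are shorthand for 6/4/2: the 6/4 are implied.
A second above C# in this key is D, raised to D# by the sharp.
A fourth above C# in this key is F#.
A sixth above C# in this key is A.
Together with the bass C#, this spells D# half-diminished seventh in third inversion.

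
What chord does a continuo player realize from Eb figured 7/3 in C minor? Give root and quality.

Eb major seventh

The figures 7/3 indicate a seventh chord in root position.
In root position the bass is the root, so the root is Eb.
The chord tones are Eb, G, Bb, D, giving Eb major seventh.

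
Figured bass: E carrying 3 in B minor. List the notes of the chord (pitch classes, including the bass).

E, G, B

The written figures 3 are shorthand for 5/3: the 5 is implied.
A third above E in this key is G.
A fifth above E in this key is B.
Together with the bass E, this spells E minor in root position.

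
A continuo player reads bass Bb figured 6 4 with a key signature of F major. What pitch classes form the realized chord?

Bb, E, G

A fourth above Bb in this key is E.
A sixth above Bb in this key is G.
Together with the bass Bb, this spells E diminished in second inversion.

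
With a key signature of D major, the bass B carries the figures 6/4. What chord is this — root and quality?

The figures 6/4 indicate a triad in second inversion.
In second inversion the root lies a fourth above the bass: a fourth above B in D major is E.
The chord tones are B, E, G, giving E minor.

E minor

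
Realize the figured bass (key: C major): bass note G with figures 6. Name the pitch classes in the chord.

The written figures 6 are shorthand for 6/3: the 3 is implied.
A third above G in this key is B.
A sixth above G in this key is E.
Together with the bass G, this spells E minor in first inversion.

G, B, E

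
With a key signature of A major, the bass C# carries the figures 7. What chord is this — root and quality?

C# minor seventh

The figures 7 indicate a seventh chord in root position.
In root position the bass is the root, so the root is C#.
The chord tones are C#, E, G#, B, giving C# minor seventh.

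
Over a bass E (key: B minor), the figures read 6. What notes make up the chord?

The written figures 6 are shorthand for 6/3: the 3 is implied.
A third above E in this key is G.
A sixth above E in this key is C#.
Together with the bass E, this spells C# diminished in first inversion.

E, G, C#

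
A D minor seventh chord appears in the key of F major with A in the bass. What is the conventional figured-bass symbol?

4/3

A is the fifth of D minor seventh, so the chord is in second inversion.
A seventh chord in second inversion is figured 6/4/3, conventionally abbreviated 4/3.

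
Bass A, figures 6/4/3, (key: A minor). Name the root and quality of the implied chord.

The figures 6/4/3 indicate a seventh chord in second inversion.
In second inversion the root lies a fourth above the bass: a fourth above A in A minor is D.
The chord tones are A, C, D, F, giving D minor seventh.

D minor seventh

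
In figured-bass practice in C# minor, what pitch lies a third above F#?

A

Counting 2 letter steps above F# lands on A; in C# minor, that letter is A.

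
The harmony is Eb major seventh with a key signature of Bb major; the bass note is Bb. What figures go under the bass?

4/3

Bb is the fifth of Eb major seventh, so the chord is in second inversion.
A seventh chord in second inversion is figured 6/4/3, conventionally abbreviated 4/3.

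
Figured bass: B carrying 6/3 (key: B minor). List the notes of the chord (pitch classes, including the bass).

B, D, G

A third above B in this key is D.
A sixth above B in this key is G.
Together with the bass B, this spells G major in first inversion.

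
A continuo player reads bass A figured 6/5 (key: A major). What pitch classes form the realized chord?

The written figures 6/5 are shorthand for 6/5/3: the 3 is implied.
A third above A in this key is C#.
A fifth above A in this key is E.
A sixth above A in this key is F#.
Together with the bass A, this spells F# minor seventh in first inversion.

A, C#, E, F#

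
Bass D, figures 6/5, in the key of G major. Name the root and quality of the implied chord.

The figures 6/5 indicate a seventh chord in first inversion.
In first inversion the root lies a sixth above the bass: a sixth above D in G major is B.
The chord tones are D, F#, A, B, giving B minor seventh.

B minor seventh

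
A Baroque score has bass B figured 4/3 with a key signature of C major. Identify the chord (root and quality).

The figures 4/3 indicate a seventh chord in second inversion.
In second inversion the root lies a fourth above the bass: a fourth above B in C major is E.
The chord tones are B, D, E, G, giving E minor seventh.

E minor seventh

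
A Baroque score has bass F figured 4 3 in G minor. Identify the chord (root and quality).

The figures 4 3 indicate a seventh chord in second inversion.
In second inversion the root lies a fourth above the bass: a fourth above F in G minor is Bb.
The chord tones are F, A, Bb, D, giving Bb major seventh.

Bb major seventh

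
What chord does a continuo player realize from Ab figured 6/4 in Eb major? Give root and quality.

The figures 6/4 indicate a triad in second inversion.
In second inversion the root lies a fourth above the bass: a fourth above Ab in Eb major is D.
The chord tones are Ab, D, F, giving D diminished.

D diminished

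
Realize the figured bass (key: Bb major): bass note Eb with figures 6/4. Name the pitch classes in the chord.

Eb, A, C

A fourth above Eb in this key is A.
A sixth above Eb in this key is C.
Together with the bass Eb, this spells A diminished in second inversion.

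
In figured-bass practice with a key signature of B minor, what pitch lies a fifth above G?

D

Counting 4 letter steps above G lands on D; in B minor, that letter is D.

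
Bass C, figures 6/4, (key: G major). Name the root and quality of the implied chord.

The figures 6/4 indicate a triad in second inversion.
In second inversion the root lies a fourth above the bass: a fourth above C in G major is F#.
The chord tones are C, F#, A, giving F# diminished.

F# diminished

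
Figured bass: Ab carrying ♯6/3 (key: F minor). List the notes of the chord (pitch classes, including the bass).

Ab, C, F#

A third above Ab in this key is C.
A sixth above Ab in this key is F, raised to F# by the sharp.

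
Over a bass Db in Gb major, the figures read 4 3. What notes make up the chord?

The written figures 4 3 are shorthand for 6/4/3: the 6 is implied.
A third above Db in this key is F.
A fourth above Db in this key is Gb.
A sixth above Db in this key is Bb.
Together with the bass Db, this spells Gb major seventh in second inversion.

Db, F, Gb, Bb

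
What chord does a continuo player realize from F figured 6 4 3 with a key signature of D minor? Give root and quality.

Bb major seventh

The figures 6 4 3 indicate a seventh chord in second inversion.
In second inversion the root lies a fourth above the bass: a fourth above F in D minor is Bb.
The chord tones are F, A, Bb, D, giving Bb major seventh.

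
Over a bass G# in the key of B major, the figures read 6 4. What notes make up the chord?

A fourth above G# in this key is C#.
A sixth above G# in this key is E.
Together with the bass G#, this spells C# minor in second inversion.

G#, C#, E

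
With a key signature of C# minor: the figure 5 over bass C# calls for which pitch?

G#

Counting 4 letter steps above C# lands on G; in C# minor, that letter is G#.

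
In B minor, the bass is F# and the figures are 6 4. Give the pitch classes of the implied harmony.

F#, B, D

A fourth above F# in this key is B.
A sixth above F# in this key is D.
Together with the bass F#, this spells B minor in second inversion.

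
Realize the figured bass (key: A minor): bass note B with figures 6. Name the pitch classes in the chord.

B, D, G

The written figures 6 are shorthand for 6/3: the 3 is implied.
A third above B in this key is D.
A sixth above B in this key is G.
Together with the bass B, this spells G major in first inversion.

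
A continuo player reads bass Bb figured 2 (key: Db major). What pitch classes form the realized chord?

Bb, C, Eb, Gb

The written figures 2 are shorthand for 6/4/2: the 6/4 are implied.
A second above Bb in this key is C.
A fourth above Bb in this key is Eb.
A sixth above Bb in this key is Gb.
Together with the bass Bb, this spells C half-diminished seventh in third inversion.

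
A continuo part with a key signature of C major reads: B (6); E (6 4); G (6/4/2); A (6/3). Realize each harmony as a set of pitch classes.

B, D, G | E, A, C | G, A, C, E | A, C, F

B (6/3): B, D, G.
E (6/4): E, A, C.
G (6/4/2): G, A, C, E.
A (6/3): A, C, F.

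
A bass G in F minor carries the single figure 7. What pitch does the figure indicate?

F

Counting 6 letter steps above G lands on F; in F minor, that letter is F.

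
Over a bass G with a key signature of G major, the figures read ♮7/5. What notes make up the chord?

G, B, D, F

The written figures ♮7/5 are shorthand for 7/5/3: the 3 is implied.
A third above G in this key is B.
A fifth above G in this key is D.
A seventh above G in this key is F#, made natural (F) by the ♮ figure.
Together with the bass G, this spells G dominant seventh in root position.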